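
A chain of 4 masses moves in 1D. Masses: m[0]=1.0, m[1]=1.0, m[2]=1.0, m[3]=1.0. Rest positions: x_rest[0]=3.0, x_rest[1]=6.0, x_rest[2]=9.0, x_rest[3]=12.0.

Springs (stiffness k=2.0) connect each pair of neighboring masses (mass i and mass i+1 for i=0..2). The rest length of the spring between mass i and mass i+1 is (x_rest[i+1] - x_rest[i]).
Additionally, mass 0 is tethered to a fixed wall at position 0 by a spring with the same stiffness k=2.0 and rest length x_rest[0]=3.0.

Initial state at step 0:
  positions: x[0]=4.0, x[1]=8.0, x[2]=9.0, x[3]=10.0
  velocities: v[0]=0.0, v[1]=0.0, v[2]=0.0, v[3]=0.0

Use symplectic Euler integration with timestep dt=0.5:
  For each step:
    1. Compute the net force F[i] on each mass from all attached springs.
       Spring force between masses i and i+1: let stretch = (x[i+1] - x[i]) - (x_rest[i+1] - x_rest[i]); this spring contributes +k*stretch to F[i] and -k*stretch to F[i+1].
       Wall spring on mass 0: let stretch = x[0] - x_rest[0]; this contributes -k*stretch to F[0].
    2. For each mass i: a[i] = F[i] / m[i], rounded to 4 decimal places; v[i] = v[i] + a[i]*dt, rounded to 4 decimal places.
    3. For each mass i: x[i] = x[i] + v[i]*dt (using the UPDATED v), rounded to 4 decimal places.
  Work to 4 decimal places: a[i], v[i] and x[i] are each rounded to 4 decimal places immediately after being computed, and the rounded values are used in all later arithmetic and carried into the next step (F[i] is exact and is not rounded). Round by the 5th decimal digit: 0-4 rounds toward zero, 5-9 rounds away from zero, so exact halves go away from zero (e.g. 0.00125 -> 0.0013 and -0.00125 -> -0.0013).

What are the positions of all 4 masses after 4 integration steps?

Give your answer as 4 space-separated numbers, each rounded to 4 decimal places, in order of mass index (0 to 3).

Answer: 0.7500 4.6250 8.8125 13.6875

Derivation:
Step 0: x=[4.0000 8.0000 9.0000 10.0000] v=[0.0000 0.0000 0.0000 0.0000]
Step 1: x=[4.0000 6.5000 9.0000 11.0000] v=[0.0000 -3.0000 0.0000 2.0000]
Step 2: x=[3.2500 5.0000 8.7500 12.5000] v=[-1.5000 -3.0000 -0.5000 3.0000]
Step 3: x=[1.7500 4.5000 8.5000 13.6250] v=[-3.0000 -1.0000 -0.5000 2.2500]
Step 4: x=[0.7500 4.6250 8.8125 13.6875] v=[-2.0000 0.2500 0.6250 0.1250]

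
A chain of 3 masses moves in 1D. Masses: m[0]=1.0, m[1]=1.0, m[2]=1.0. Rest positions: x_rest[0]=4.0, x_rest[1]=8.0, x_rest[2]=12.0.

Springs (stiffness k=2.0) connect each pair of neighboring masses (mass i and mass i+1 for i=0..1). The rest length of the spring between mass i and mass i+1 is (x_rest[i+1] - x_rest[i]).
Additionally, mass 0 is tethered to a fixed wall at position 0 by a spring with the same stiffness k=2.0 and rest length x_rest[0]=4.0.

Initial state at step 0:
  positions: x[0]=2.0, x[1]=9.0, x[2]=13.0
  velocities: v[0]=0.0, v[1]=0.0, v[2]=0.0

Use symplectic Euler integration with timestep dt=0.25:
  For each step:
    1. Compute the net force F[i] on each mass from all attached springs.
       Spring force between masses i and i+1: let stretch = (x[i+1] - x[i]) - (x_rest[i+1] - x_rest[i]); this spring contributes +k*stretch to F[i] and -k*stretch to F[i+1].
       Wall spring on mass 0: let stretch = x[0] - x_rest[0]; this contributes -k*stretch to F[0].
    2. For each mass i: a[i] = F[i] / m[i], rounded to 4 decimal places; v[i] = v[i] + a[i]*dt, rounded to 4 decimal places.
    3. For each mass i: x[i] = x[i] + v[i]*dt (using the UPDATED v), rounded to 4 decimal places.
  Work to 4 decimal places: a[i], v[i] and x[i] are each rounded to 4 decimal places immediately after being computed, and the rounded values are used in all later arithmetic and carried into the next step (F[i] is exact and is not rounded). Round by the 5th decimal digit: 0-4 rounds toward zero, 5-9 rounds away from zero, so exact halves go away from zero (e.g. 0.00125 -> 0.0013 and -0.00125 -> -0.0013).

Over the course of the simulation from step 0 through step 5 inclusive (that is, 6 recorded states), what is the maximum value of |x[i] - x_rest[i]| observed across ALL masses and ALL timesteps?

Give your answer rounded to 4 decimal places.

Answer: 2.0537

Derivation:
Step 0: x=[2.0000 9.0000 13.0000] v=[0.0000 0.0000 0.0000]
Step 1: x=[2.6250 8.6250 13.0000] v=[2.5000 -1.5000 0.0000]
Step 2: x=[3.6719 8.0469 12.9531] v=[4.1875 -2.3125 -0.1875]
Step 3: x=[4.8067 7.5352 12.7930] v=[4.5391 -2.0469 -0.6406]
Step 4: x=[5.6817 7.3396 12.4756] v=[3.5000 -0.7823 -1.2695]
Step 5: x=[6.0537 7.5788 12.0162] v=[1.4881 0.9568 -1.8375]
Max displacement = 2.0537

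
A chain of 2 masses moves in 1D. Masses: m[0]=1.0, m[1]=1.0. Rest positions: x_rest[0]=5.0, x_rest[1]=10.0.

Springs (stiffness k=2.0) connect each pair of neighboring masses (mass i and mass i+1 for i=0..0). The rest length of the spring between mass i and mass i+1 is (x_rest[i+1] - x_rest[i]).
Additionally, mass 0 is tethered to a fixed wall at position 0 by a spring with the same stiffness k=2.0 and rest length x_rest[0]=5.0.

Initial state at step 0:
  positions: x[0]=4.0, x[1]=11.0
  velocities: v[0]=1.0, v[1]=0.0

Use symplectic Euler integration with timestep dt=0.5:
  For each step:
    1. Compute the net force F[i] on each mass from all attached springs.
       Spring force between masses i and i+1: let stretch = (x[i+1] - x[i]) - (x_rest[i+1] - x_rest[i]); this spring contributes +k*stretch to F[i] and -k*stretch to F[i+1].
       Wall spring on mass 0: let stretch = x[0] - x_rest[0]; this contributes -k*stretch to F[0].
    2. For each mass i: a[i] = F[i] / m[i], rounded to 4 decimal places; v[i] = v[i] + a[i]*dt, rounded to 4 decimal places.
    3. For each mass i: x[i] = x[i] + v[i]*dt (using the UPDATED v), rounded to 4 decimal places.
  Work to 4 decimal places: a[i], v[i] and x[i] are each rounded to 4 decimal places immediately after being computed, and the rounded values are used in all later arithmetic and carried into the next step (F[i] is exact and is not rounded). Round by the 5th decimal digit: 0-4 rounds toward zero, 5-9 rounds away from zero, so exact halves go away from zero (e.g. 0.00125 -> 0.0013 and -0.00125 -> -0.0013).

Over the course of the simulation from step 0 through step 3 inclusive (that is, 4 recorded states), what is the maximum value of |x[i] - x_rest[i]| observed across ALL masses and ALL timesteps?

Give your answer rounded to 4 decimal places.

Step 0: x=[4.0000 11.0000] v=[1.0000 0.0000]
Step 1: x=[6.0000 10.0000] v=[4.0000 -2.0000]
Step 2: x=[7.0000 9.5000] v=[2.0000 -1.0000]
Step 3: x=[5.7500 10.2500] v=[-2.5000 1.5000]
Max displacement = 2.0000

Answer: 2.0000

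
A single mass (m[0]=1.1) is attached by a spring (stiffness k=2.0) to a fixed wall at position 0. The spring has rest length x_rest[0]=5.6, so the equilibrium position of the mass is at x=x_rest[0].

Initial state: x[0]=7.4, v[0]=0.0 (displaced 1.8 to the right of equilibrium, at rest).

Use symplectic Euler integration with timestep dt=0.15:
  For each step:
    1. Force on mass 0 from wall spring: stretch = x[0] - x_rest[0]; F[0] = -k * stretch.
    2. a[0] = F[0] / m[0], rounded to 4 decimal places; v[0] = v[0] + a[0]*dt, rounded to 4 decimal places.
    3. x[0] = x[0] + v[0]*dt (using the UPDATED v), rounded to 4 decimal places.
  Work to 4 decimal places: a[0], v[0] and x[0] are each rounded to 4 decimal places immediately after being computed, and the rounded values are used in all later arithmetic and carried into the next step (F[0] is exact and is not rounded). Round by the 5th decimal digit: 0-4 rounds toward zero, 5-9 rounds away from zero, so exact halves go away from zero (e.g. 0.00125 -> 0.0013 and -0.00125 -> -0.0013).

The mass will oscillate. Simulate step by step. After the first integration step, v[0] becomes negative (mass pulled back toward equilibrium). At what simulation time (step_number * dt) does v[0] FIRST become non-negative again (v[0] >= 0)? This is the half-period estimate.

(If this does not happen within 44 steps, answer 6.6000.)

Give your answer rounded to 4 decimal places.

Step 0: x=[7.4000] v=[0.0000]
Step 1: x=[7.3264] v=[-0.4909]
Step 2: x=[7.1821] v=[-0.9617]
Step 3: x=[6.9731] v=[-1.3932]
Step 4: x=[6.7079] v=[-1.7677]
Step 5: x=[6.3974] v=[-2.0699]
Step 6: x=[6.0543] v=[-2.2874]
Step 7: x=[5.6926] v=[-2.4113]
Step 8: x=[5.3271] v=[-2.4366]
Step 9: x=[4.9728] v=[-2.3622]
Step 10: x=[4.6441] v=[-2.1911]
Step 11: x=[4.3545] v=[-1.9304]
Step 12: x=[4.1159] v=[-1.5907]
Step 13: x=[3.9380] v=[-1.1859]
Step 14: x=[3.8281] v=[-0.7326]
Step 15: x=[3.7907] v=[-0.2494]
Step 16: x=[3.8273] v=[0.2440]
First v>=0 after going negative at step 16, time=2.4000

Answer: 2.4000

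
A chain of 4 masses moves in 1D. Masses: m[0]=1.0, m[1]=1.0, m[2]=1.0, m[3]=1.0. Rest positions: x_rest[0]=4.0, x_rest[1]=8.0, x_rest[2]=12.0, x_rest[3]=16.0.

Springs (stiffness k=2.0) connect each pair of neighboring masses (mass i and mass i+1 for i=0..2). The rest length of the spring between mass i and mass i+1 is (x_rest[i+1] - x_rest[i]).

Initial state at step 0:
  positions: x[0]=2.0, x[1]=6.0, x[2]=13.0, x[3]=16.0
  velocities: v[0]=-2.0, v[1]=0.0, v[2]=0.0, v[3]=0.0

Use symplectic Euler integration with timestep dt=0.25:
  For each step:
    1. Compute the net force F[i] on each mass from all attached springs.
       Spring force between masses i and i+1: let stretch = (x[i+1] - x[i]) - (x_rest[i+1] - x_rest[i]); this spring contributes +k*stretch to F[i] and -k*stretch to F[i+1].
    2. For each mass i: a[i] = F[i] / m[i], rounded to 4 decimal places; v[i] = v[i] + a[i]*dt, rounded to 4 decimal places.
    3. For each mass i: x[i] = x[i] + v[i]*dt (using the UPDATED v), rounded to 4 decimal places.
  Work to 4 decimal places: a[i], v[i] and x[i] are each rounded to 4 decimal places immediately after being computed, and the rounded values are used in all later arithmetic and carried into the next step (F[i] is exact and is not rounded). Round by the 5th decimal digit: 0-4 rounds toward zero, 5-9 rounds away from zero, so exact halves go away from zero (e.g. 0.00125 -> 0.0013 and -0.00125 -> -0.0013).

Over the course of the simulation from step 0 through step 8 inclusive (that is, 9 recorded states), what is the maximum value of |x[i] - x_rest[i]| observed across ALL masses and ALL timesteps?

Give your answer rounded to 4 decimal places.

Answer: 3.0566

Derivation:
Step 0: x=[2.0000 6.0000 13.0000 16.0000] v=[-2.0000 0.0000 0.0000 0.0000]
Step 1: x=[1.5000 6.3750 12.5000 16.1250] v=[-2.0000 1.5000 -2.0000 0.5000]
Step 2: x=[1.1094 6.9063 11.6875 16.2969] v=[-1.5625 2.1250 -3.2500 0.6875]
Step 3: x=[0.9434 7.3106 10.8535 16.3926] v=[-0.6641 1.6172 -3.3359 0.3828]
Step 4: x=[1.0733 7.3619 10.2691 16.2959] v=[0.5195 0.2051 -2.3378 -0.3868]
Step 5: x=[1.4893 6.9905 10.0746 15.9459] v=[1.6638 -1.4856 -0.7780 -1.4002]
Step 6: x=[2.0929 6.3170 10.2285 15.3619] v=[2.4144 -2.6942 0.6156 -2.3359]
Step 7: x=[2.7245 5.6044 10.5352 14.6363] v=[2.5265 -2.8505 1.2266 -2.9026]
Step 8: x=[3.2161 5.1481 10.7382 13.8980] v=[1.9665 -1.8251 0.8118 -2.9532]
Max displacement = 3.0566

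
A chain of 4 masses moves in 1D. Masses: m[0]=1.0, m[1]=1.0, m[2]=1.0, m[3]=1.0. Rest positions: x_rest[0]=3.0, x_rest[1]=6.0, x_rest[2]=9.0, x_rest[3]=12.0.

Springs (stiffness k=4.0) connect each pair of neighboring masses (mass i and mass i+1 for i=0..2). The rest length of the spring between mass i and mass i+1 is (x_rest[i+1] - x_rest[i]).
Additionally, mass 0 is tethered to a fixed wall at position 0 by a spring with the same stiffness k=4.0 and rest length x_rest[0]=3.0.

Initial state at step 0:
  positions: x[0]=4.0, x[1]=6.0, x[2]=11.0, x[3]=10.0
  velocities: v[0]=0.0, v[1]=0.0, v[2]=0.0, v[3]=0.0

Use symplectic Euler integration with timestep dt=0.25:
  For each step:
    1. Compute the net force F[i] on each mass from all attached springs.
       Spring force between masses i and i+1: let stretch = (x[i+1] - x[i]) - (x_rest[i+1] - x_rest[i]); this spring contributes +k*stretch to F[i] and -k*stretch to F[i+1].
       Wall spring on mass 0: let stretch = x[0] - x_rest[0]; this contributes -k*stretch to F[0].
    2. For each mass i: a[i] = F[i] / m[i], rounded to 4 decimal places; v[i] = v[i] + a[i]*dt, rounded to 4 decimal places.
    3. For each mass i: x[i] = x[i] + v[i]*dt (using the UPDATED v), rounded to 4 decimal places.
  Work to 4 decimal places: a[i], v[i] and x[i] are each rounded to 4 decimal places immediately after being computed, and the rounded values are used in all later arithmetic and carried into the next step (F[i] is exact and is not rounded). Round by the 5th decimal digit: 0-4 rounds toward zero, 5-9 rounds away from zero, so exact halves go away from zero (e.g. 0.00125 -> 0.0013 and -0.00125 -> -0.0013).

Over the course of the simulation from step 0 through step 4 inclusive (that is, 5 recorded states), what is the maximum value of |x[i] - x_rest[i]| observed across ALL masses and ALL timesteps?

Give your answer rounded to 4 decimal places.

Step 0: x=[4.0000 6.0000 11.0000 10.0000] v=[0.0000 0.0000 0.0000 0.0000]
Step 1: x=[3.5000 6.7500 9.5000 11.0000] v=[-2.0000 3.0000 -6.0000 4.0000]
Step 2: x=[2.9375 7.3750 7.6875 12.3750] v=[-2.2500 2.5000 -7.2500 5.5000]
Step 3: x=[2.7500 6.9688 6.9688 13.3281] v=[-0.7500 -1.6250 -2.8750 3.8125]
Step 4: x=[2.9297 5.5079 7.8399 13.4414] v=[0.7188 -5.8438 3.4843 0.4532]
Max displacement = 2.0312

Answer: 2.0312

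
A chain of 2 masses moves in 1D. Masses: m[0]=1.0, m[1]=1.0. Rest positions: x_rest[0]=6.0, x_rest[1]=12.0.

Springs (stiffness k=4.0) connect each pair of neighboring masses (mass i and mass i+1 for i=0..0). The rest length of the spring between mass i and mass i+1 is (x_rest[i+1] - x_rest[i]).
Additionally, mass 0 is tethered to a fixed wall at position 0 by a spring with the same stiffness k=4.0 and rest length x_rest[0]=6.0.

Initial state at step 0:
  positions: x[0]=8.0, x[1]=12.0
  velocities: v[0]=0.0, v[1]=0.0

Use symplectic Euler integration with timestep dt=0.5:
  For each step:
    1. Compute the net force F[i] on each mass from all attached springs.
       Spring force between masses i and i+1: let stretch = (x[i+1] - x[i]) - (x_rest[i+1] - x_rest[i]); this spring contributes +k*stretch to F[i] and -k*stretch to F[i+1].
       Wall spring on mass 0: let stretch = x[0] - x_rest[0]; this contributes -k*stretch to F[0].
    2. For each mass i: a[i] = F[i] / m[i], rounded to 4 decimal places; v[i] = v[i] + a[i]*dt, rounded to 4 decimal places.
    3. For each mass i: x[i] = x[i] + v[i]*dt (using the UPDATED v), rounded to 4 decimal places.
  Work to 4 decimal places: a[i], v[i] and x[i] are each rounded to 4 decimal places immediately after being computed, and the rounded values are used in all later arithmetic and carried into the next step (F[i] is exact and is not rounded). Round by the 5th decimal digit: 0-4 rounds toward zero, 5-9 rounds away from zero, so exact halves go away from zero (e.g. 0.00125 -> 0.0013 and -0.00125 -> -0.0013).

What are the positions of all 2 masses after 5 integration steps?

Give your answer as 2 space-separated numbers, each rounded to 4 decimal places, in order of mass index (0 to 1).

Answer: 4.0000 12.0000

Derivation:
Step 0: x=[8.0000 12.0000] v=[0.0000 0.0000]
Step 1: x=[4.0000 14.0000] v=[-8.0000 4.0000]
Step 2: x=[6.0000 12.0000] v=[4.0000 -4.0000]
Step 3: x=[8.0000 10.0000] v=[4.0000 -4.0000]
Step 4: x=[4.0000 12.0000] v=[-8.0000 4.0000]
Step 5: x=[4.0000 12.0000] v=[0.0000 0.0000]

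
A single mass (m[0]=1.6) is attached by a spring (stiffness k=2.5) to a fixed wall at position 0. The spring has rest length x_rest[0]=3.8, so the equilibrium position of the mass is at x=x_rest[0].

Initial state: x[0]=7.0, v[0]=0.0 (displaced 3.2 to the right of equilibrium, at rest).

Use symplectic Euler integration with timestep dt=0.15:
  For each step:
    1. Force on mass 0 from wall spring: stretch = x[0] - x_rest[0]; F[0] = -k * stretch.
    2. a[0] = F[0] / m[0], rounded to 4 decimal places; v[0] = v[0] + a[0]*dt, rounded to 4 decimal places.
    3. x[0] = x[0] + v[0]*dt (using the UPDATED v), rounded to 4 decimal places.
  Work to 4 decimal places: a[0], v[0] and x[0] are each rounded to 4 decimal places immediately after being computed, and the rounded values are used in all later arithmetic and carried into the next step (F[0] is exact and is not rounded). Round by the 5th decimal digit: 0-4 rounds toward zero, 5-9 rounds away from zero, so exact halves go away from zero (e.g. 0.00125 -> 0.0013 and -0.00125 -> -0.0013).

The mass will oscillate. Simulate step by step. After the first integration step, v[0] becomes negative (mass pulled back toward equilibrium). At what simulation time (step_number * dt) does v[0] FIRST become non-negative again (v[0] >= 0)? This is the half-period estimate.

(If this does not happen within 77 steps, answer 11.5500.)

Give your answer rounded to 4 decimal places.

Step 0: x=[7.0000] v=[0.0000]
Step 1: x=[6.8875] v=[-0.7500]
Step 2: x=[6.6665] v=[-1.4736]
Step 3: x=[6.3447] v=[-2.1454]
Step 4: x=[5.9334] v=[-2.7418]
Step 5: x=[5.4471] v=[-3.2418]
Step 6: x=[4.9029] v=[-3.6278]
Step 7: x=[4.3200] v=[-3.8863]
Step 8: x=[3.7188] v=[-4.0082]
Step 9: x=[3.1204] v=[-3.9892]
Step 10: x=[2.5459] v=[-3.8299]
Step 11: x=[2.0155] v=[-3.5360]
Step 12: x=[1.5478] v=[-3.1178]
Step 13: x=[1.1593] v=[-2.5899]
Step 14: x=[0.8637] v=[-1.9710]
Step 15: x=[0.6713] v=[-1.2828]
Step 16: x=[0.5889] v=[-0.5495]
Step 17: x=[0.6194] v=[0.2031]
First v>=0 after going negative at step 17, time=2.5500

Answer: 2.5500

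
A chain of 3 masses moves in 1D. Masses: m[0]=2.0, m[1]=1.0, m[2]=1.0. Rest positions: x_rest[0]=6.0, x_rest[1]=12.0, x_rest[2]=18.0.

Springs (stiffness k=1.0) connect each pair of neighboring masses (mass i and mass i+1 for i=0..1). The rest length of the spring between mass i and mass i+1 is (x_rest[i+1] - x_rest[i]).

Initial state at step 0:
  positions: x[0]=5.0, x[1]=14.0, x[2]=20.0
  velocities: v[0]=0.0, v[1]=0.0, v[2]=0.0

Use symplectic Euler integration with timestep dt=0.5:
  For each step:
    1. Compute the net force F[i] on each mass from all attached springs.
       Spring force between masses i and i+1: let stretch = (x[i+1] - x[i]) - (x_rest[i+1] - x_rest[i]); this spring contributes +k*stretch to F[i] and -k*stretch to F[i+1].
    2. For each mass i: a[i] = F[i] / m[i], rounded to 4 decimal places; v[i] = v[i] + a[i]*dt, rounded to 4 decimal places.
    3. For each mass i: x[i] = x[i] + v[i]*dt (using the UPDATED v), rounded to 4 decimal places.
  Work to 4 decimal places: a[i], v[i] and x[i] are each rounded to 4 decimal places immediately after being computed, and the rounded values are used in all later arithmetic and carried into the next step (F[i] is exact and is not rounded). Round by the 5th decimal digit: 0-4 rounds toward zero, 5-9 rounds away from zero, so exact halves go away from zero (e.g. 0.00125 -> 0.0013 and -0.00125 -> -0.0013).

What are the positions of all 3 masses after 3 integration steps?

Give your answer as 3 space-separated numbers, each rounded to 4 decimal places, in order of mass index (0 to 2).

Answer: 6.6231 11.5274 19.2266

Derivation:
Step 0: x=[5.0000 14.0000 20.0000] v=[0.0000 0.0000 0.0000]
Step 1: x=[5.3750 13.2500 20.0000] v=[0.7500 -1.5000 0.0000]
Step 2: x=[5.9844 12.2188 19.8125] v=[1.2188 -2.0625 -0.3750]
Step 3: x=[6.6231 11.5274 19.2266] v=[1.2774 -1.3829 -1.1719]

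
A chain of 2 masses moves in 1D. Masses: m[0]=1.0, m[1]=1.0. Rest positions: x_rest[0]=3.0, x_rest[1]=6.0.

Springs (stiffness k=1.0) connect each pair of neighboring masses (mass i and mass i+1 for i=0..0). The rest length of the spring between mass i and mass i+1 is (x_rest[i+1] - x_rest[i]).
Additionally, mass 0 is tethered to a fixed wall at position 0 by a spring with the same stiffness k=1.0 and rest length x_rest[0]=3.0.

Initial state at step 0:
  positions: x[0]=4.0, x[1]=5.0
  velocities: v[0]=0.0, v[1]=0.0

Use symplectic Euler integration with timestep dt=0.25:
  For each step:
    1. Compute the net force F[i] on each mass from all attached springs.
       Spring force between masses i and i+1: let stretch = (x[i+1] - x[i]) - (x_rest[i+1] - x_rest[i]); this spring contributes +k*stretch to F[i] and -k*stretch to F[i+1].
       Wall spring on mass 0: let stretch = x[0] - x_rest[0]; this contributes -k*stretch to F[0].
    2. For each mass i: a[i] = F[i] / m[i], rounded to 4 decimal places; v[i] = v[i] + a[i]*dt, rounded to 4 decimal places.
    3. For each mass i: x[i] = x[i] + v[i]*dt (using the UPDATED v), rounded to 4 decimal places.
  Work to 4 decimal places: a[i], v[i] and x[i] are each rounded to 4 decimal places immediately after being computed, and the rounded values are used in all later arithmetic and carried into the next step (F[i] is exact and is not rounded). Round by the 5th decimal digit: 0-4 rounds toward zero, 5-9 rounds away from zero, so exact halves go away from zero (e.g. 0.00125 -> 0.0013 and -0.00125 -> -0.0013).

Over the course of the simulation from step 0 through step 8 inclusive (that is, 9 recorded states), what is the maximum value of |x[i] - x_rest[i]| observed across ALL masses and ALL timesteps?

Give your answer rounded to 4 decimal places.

Step 0: x=[4.0000 5.0000] v=[0.0000 0.0000]
Step 1: x=[3.8125 5.1250] v=[-0.7500 0.5000]
Step 2: x=[3.4688 5.3555] v=[-1.3750 0.9219]
Step 3: x=[3.0262 5.6556] v=[-1.7705 1.2002]
Step 4: x=[2.5588 5.9788] v=[-1.8697 1.2929]
Step 5: x=[2.1452 6.2758] v=[-1.6544 1.1879]
Step 6: x=[1.8557 6.5021] v=[-1.1581 0.9053]
Step 7: x=[1.7406 6.6255] v=[-0.4604 0.4937]
Step 8: x=[1.8220 6.6311] v=[0.3257 0.0225]
Max displacement = 1.2594

Answer: 1.2594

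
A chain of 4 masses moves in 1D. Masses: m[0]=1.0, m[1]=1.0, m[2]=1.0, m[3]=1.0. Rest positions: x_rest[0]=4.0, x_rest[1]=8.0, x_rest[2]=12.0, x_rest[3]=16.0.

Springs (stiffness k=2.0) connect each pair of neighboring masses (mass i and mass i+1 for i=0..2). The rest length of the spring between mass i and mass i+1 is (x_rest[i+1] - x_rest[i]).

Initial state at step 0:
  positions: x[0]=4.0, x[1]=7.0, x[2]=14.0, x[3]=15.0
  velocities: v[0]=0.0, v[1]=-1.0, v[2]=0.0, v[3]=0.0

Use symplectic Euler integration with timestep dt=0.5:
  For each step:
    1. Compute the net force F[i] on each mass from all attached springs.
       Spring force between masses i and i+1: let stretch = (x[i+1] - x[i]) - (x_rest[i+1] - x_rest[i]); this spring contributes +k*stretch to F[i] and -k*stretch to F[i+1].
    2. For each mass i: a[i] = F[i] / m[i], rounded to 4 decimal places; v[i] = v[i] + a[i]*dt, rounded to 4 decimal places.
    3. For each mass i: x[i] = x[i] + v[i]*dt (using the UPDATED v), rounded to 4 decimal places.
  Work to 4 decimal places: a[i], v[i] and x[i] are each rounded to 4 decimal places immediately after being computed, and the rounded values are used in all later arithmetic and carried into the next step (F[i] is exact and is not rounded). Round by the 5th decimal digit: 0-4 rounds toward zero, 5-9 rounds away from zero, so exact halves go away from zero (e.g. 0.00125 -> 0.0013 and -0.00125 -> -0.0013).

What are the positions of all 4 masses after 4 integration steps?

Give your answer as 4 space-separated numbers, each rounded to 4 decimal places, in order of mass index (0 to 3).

Step 0: x=[4.0000 7.0000 14.0000 15.0000] v=[0.0000 -1.0000 0.0000 0.0000]
Step 1: x=[3.5000 8.5000 11.0000 16.5000] v=[-1.0000 3.0000 -6.0000 3.0000]
Step 2: x=[3.5000 8.7500 9.5000 17.2500] v=[0.0000 0.5000 -3.0000 1.5000]
Step 3: x=[4.1250 6.7500 11.5000 16.1250] v=[1.2500 -4.0000 4.0000 -2.2500]
Step 4: x=[4.0625 5.8125 13.4375 14.6875] v=[-0.1250 -1.8750 3.8750 -2.8750]

Answer: 4.0625 5.8125 13.4375 14.6875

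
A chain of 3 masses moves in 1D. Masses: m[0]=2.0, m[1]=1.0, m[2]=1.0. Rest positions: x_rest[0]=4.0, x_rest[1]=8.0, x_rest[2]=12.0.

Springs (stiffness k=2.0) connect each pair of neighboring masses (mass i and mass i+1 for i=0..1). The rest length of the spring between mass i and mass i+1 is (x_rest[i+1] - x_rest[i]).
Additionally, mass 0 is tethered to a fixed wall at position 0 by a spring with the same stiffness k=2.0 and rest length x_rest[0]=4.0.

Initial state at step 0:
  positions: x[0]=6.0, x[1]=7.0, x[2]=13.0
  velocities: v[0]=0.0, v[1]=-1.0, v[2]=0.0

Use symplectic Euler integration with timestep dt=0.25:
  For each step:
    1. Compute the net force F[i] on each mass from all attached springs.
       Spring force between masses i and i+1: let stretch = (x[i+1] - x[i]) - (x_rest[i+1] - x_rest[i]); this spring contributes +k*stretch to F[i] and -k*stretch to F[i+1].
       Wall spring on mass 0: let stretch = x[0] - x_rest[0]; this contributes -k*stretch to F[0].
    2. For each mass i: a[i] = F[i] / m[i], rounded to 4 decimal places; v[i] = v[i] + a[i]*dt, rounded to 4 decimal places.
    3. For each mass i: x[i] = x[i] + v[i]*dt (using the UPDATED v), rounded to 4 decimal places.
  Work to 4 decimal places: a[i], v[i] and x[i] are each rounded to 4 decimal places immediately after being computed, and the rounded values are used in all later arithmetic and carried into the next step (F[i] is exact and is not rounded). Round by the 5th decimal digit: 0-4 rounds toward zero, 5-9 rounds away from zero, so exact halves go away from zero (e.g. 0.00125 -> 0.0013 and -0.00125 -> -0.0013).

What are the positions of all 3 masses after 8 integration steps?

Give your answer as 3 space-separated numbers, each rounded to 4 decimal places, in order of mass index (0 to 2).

Answer: 2.9740 7.2945 12.9741

Derivation:
Step 0: x=[6.0000 7.0000 13.0000] v=[0.0000 -1.0000 0.0000]
Step 1: x=[5.6875 7.3750 12.7500] v=[-1.2500 1.5000 -1.0000]
Step 2: x=[5.1250 8.2110 12.3281] v=[-2.2500 3.3438 -1.6875]
Step 3: x=[4.4351 9.1759 11.8916] v=[-2.7598 3.8594 -1.7461]
Step 4: x=[3.7643 9.8876 11.6156] v=[-2.6834 2.8469 -1.1040]
Step 5: x=[3.2409 10.0499 11.6236] v=[-2.0937 0.6493 0.0320]
Step 6: x=[2.9405 9.5578 11.9349] v=[-1.2017 -1.9684 1.2452]
Step 7: x=[2.8699 8.5357 12.4491] v=[-0.2825 -4.0885 2.0567]
Step 8: x=[2.9740 7.2945 12.9741] v=[0.4165 -4.9647 2.1000]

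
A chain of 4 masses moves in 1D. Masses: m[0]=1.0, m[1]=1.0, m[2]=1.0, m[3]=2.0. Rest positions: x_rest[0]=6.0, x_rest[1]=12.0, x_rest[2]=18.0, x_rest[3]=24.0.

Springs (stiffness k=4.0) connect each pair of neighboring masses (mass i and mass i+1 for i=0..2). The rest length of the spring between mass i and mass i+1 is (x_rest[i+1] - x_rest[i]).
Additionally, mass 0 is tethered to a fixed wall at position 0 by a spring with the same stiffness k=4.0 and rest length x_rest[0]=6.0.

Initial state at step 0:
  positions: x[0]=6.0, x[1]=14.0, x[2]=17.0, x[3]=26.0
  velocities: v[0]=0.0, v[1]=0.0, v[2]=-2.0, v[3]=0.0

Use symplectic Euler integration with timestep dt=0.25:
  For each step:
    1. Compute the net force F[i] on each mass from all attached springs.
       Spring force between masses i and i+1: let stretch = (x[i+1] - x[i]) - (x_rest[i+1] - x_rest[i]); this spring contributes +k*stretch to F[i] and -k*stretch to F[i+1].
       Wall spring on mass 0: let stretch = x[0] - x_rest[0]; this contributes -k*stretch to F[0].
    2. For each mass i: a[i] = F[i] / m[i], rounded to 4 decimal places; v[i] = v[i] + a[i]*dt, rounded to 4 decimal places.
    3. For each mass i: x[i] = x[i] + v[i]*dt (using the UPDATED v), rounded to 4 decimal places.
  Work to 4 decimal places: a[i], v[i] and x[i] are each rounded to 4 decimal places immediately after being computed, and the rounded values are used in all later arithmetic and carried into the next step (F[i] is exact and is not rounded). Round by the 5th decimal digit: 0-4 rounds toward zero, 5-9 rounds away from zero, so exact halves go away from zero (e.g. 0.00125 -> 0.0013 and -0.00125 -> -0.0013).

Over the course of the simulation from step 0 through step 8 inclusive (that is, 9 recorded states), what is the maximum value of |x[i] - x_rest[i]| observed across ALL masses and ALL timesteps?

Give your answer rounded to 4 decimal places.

Answer: 2.4649

Derivation:
Step 0: x=[6.0000 14.0000 17.0000 26.0000] v=[0.0000 0.0000 -2.0000 0.0000]
Step 1: x=[6.5000 12.7500 18.0000 25.6250] v=[2.0000 -5.0000 4.0000 -1.5000]
Step 2: x=[6.9375 11.2500 19.5938 25.0469] v=[1.7500 -6.0000 6.3750 -2.3125]
Step 3: x=[6.7188 10.7578 20.4649 24.5371] v=[-0.8750 -1.9687 3.4843 -2.0391]
Step 4: x=[5.8301 11.6827 19.9273 24.2683] v=[-3.5548 3.6994 -2.1506 -1.0752]
Step 5: x=[4.9470 13.2056 18.4138 24.2069] v=[-3.5323 6.0914 -6.0542 -0.2457]
Step 6: x=[4.8918 13.9659 17.0465 24.1713] v=[-0.2207 3.0410 -5.4693 -0.1423]
Step 7: x=[5.8822 13.2278 16.6902 23.9951] v=[3.9616 -2.9525 -1.4251 -0.7047]
Step 8: x=[7.2385 11.5189 17.2946 23.6558] v=[5.4250 -6.8357 2.4174 -1.3572]
Max displacement = 2.4649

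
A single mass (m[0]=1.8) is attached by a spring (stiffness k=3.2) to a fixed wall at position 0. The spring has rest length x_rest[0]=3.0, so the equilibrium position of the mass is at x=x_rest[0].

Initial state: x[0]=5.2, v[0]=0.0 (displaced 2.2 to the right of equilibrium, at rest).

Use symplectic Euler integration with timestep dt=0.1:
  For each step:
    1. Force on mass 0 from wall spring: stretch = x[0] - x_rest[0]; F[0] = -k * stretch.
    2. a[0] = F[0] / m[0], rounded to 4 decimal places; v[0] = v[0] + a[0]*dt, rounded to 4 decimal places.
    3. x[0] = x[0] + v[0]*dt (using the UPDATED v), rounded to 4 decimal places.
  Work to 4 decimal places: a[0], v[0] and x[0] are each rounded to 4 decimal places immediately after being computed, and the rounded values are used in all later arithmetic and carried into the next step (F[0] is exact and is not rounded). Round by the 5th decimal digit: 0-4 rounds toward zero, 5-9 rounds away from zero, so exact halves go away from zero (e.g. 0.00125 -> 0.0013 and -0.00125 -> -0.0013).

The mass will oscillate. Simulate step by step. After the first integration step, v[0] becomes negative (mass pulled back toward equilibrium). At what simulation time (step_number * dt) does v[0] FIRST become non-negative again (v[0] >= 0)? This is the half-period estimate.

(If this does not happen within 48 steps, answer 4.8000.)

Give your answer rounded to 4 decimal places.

Answer: 2.4000

Derivation:
Step 0: x=[5.2000] v=[0.0000]
Step 1: x=[5.1609] v=[-0.3911]
Step 2: x=[5.0834] v=[-0.7753]
Step 3: x=[4.9688] v=[-1.1457]
Step 4: x=[4.8192] v=[-1.4957]
Step 5: x=[4.6373] v=[-1.8191]
Step 6: x=[4.4263] v=[-2.1102]
Step 7: x=[4.1899] v=[-2.3638]
Step 8: x=[3.9324] v=[-2.5753]
Step 9: x=[3.6583] v=[-2.7411]
Step 10: x=[3.3725] v=[-2.8581]
Step 11: x=[3.0801] v=[-2.9243]
Step 12: x=[2.7863] v=[-2.9385]
Step 13: x=[2.4963] v=[-2.9005]
Step 14: x=[2.2152] v=[-2.8110]
Step 15: x=[1.9481] v=[-2.6715]
Step 16: x=[1.6997] v=[-2.4845]
Step 17: x=[1.4744] v=[-2.2533]
Step 18: x=[1.2762] v=[-1.9821]
Step 19: x=[1.1086] v=[-1.6757]
Step 20: x=[0.9747] v=[-1.3395]
Step 21: x=[0.8768] v=[-0.9795]
Step 22: x=[0.8166] v=[-0.6020]
Step 23: x=[0.7952] v=[-0.2138]
Step 24: x=[0.8130] v=[0.1782]
First v>=0 after going negative at step 24, time=2.4000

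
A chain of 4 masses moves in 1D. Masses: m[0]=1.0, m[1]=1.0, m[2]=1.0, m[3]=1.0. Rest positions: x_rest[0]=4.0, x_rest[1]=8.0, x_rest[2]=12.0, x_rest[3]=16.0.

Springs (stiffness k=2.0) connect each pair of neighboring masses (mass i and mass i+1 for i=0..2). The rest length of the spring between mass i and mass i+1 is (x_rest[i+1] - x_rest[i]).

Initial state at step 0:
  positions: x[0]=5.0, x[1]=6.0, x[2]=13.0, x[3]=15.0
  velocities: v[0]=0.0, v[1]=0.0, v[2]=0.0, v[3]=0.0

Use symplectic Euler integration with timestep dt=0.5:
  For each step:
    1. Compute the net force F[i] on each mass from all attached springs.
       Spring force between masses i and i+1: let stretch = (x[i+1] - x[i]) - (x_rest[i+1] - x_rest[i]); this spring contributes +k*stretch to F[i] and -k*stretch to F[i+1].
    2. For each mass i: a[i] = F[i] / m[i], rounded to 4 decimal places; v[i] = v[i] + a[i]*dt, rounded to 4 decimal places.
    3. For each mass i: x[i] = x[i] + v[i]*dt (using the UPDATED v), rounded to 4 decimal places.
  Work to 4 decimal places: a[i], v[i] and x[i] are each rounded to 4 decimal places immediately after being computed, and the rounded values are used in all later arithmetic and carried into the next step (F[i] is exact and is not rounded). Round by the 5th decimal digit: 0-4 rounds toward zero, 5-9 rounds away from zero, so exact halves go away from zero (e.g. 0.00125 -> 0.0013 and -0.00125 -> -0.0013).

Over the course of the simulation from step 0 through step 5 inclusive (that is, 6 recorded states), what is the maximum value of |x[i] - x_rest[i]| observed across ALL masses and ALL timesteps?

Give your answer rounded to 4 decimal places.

Answer: 2.5000

Derivation:
Step 0: x=[5.0000 6.0000 13.0000 15.0000] v=[0.0000 0.0000 0.0000 0.0000]
Step 1: x=[3.5000 9.0000 10.5000 16.0000] v=[-3.0000 6.0000 -5.0000 2.0000]
Step 2: x=[2.7500 10.0000 10.0000 16.2500] v=[-1.5000 2.0000 -1.0000 0.5000]
Step 3: x=[3.6250 7.3750 12.6250 15.3750] v=[1.7500 -5.2500 5.2500 -1.7500]
Step 4: x=[4.3750 5.5000 14.0000 15.1250] v=[1.5000 -3.7500 2.7500 -0.5000]
Step 5: x=[3.6875 7.3125 11.6875 16.3125] v=[-1.3750 3.6250 -4.6250 2.3750]
Max displacement = 2.5000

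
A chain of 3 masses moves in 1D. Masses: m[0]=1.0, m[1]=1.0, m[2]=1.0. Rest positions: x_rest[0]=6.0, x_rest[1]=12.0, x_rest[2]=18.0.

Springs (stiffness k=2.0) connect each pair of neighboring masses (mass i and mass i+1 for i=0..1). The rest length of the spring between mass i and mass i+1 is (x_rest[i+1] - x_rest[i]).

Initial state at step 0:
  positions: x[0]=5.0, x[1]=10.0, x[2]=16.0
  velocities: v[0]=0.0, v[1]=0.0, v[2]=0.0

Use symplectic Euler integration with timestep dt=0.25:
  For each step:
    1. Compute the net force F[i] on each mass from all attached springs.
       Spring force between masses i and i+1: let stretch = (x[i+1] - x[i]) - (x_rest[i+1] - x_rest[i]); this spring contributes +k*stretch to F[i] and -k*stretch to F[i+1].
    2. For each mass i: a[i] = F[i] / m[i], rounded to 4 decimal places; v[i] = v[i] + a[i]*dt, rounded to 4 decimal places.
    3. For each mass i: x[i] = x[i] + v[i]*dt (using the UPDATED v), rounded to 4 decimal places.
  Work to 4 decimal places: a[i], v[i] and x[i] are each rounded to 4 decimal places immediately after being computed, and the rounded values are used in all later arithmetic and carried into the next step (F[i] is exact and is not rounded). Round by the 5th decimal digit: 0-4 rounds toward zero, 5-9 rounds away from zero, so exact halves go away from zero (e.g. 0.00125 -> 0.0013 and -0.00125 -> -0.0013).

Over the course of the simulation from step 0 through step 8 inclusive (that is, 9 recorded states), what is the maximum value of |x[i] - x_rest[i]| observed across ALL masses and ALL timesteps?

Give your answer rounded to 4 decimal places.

Step 0: x=[5.0000 10.0000 16.0000] v=[0.0000 0.0000 0.0000]
Step 1: x=[4.8750 10.1250 16.0000] v=[-0.5000 0.5000 0.0000]
Step 2: x=[4.6563 10.3281 16.0156] v=[-0.8750 0.8125 0.0625]
Step 3: x=[4.3965 10.5332 16.0703] v=[-1.0391 0.8204 0.2188]
Step 4: x=[4.1538 10.6634 16.1829] v=[-0.9708 0.5206 0.4503]
Step 5: x=[3.9748 10.6698 16.3556] v=[-0.7160 0.0256 0.6906]
Step 6: x=[3.8827 10.5501 16.5675] v=[-0.3685 -0.4790 0.8477]
Step 7: x=[3.8740 10.3491 16.7773] v=[-0.0348 -0.8040 0.8390]
Step 8: x=[3.9247 10.1422 16.9335] v=[0.2028 -0.8275 0.6249]
Max displacement = 2.1260

Answer: 2.1260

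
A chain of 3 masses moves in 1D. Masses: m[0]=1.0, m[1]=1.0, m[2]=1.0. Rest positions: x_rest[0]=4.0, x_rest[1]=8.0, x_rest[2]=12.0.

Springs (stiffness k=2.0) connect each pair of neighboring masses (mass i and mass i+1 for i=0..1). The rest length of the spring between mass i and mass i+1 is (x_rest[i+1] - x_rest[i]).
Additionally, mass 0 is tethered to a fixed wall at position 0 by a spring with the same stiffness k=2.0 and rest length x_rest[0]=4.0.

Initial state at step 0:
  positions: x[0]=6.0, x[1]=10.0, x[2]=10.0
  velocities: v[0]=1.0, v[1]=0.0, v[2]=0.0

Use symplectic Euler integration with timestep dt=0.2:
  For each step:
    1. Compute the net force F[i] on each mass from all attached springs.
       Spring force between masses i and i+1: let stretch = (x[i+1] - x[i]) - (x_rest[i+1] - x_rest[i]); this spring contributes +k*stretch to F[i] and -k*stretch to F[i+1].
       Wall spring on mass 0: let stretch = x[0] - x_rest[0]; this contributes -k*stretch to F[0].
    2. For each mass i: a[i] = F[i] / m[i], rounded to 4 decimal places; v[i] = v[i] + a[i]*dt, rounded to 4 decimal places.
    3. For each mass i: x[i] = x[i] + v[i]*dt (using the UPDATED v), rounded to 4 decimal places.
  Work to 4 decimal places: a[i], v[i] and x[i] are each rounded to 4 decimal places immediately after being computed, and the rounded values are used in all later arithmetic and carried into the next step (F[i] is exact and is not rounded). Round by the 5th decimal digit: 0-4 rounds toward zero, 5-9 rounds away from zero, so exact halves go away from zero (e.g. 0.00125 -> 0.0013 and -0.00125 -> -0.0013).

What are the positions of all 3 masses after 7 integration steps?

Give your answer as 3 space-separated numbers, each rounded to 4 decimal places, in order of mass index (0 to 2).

Step 0: x=[6.0000 10.0000 10.0000] v=[1.0000 0.0000 0.0000]
Step 1: x=[6.0400 9.6800 10.3200] v=[0.2000 -1.6000 1.6000]
Step 2: x=[5.8880 9.1200 10.9088] v=[-0.7600 -2.8000 2.9440]
Step 3: x=[5.5235 8.4445 11.6745] v=[-1.8224 -3.3773 3.8285]
Step 4: x=[4.9508 7.7938 12.5018] v=[-2.8634 -3.2537 4.1365]
Step 5: x=[4.2095 7.2923 13.2725] v=[-3.7065 -2.5077 3.8533]
Step 6: x=[3.3781 7.0226 13.8847] v=[-4.1572 -1.3487 3.0612]
Step 7: x=[2.5680 7.0103 14.2680] v=[-4.0506 -0.0617 1.9164]

Answer: 2.5680 7.0103 14.2680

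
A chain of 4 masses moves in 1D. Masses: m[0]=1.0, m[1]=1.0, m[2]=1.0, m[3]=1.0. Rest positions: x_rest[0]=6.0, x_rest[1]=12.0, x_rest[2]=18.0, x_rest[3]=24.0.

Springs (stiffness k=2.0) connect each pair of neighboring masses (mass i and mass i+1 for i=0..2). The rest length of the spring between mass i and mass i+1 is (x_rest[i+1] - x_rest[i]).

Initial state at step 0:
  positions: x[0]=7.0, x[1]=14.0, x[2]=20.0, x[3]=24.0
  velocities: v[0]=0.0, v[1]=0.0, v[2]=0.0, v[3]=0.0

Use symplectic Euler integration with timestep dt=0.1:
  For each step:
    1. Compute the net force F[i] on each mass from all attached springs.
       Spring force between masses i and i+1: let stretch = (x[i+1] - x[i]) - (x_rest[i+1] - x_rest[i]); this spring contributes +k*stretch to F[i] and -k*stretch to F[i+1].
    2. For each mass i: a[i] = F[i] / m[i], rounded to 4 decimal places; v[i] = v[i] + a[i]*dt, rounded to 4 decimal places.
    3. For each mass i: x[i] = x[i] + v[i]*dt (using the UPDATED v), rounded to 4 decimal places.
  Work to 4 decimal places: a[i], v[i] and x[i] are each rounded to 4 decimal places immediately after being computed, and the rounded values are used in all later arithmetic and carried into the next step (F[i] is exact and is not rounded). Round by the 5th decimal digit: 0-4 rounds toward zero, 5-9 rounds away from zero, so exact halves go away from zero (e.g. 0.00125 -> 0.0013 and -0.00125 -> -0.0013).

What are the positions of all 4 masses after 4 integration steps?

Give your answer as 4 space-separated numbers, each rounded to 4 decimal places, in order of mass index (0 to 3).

Answer: 7.1881 13.8061 19.6293 24.3765

Derivation:
Step 0: x=[7.0000 14.0000 20.0000 24.0000] v=[0.0000 0.0000 0.0000 0.0000]
Step 1: x=[7.0200 13.9800 19.9600 24.0400] v=[0.2000 -0.2000 -0.4000 0.4000]
Step 2: x=[7.0592 13.9404 19.8820 24.1184] v=[0.3920 -0.3960 -0.7800 0.7840]
Step 3: x=[7.1160 13.8820 19.7699 24.2321] v=[0.5682 -0.5839 -1.1210 1.1367]
Step 4: x=[7.1881 13.8061 19.6293 24.3765] v=[0.7214 -0.7595 -1.4061 1.4443]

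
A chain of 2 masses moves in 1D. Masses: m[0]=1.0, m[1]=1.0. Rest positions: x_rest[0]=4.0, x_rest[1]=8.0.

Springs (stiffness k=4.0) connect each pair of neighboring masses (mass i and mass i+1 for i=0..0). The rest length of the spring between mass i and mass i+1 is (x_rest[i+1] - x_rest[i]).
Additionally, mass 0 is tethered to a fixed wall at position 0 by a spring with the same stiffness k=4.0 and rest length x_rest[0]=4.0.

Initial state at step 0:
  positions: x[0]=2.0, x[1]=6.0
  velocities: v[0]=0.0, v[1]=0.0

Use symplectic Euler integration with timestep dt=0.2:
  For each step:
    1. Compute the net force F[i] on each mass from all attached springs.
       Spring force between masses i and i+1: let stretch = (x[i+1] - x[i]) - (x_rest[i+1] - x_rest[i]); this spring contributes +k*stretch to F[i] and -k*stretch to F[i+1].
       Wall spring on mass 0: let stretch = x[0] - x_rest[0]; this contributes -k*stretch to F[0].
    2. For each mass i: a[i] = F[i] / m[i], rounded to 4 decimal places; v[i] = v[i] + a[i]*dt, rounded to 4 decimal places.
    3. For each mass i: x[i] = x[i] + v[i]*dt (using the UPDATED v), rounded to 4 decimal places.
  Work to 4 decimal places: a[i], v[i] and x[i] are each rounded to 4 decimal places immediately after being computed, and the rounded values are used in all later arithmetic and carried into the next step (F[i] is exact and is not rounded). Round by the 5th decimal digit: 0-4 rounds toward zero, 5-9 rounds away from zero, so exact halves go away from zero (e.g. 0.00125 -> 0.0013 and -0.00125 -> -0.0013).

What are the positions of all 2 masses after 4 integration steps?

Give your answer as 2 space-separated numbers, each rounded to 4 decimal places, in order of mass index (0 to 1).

Step 0: x=[2.0000 6.0000] v=[0.0000 0.0000]
Step 1: x=[2.3200 6.0000] v=[1.6000 0.0000]
Step 2: x=[2.8576 6.0512] v=[2.6880 0.2560]
Step 3: x=[3.4490 6.2314] v=[2.9568 0.9011]
Step 4: x=[3.9337 6.6064] v=[2.4235 1.8752]

Answer: 3.9337 6.6064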